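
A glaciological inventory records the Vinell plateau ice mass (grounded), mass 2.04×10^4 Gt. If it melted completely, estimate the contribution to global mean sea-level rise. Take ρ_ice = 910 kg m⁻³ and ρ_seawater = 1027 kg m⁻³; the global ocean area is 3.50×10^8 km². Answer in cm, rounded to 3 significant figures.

≈ 5.68 cm

Vinell: 2.04×10^4 Gt = 2.040×10^16 kg; dividing by ρ_w = 1027 kg m⁻³ gives 1.986×10^13 m³ of water.
Spread over 3.50×10^14 m² of ocean, Δh = 1.986×10^13 / 3.50×10^14 = 0.0568 m = 5.68 cm.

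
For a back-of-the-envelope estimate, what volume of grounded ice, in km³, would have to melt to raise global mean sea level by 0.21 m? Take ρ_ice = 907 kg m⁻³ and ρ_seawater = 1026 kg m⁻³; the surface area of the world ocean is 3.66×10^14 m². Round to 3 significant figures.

Required water volume = Δh × A = 0.21 m × 3.66×10^14 m² = 7.686×10^13 m³ = 7.686×10^4 km³.
Ice volume = water volume × ρ_w/ρ_ice = 7.686×10^4 × 1026/907 = 8.69×10^4 km³.

≈ 8.69×10^4 km³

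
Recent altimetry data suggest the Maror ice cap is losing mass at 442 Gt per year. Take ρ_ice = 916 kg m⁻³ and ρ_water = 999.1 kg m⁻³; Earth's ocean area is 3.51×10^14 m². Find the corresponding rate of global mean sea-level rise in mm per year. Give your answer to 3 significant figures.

ρ_w = 999.1 kg m⁻³. Annual water volume added = 442 Gt / ρ_w = 4.420×10^14 kg / 999.1 kg m⁻³ = 4.424×10^11 m³.
Δh per year = 4.424×10^11 / 3.51×10^14 = 1.26×10^-3 m = 1.26 mm.

≈ 1.26 mm/yr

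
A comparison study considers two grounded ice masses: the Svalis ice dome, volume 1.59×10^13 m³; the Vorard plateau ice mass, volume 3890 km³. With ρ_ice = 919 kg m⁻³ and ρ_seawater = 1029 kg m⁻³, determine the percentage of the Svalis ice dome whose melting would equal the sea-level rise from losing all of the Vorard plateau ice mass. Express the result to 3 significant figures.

Equal sea-level rise means equal mass of meltwater, i.e. equal mass of ice lost.
Ice mass of Vorard: 3.575×10^15 kg; ice mass of Svalis: 1.461×10^16 kg.
Fraction required = 3.575×10^15 / 1.461×10^16 = 0.245 → 24.5 %.

≈ 24.5 %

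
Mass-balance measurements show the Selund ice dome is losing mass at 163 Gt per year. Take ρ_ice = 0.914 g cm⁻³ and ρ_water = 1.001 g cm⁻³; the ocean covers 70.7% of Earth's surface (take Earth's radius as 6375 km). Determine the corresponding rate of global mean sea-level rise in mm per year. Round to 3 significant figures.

ρ_w = 1.001 g cm⁻³ = 1001 kg m⁻³. Annual water volume added = 163 Gt / ρ_w = 1.630×10^14 kg / 1001 kg m⁻³ = 1.628×10^11 m³.
Δh per year = 1.628×10^11 / 3.61×10^14 = 4.51×10^-4 m = 0.451 mm.

≈ 0.451 mm/yr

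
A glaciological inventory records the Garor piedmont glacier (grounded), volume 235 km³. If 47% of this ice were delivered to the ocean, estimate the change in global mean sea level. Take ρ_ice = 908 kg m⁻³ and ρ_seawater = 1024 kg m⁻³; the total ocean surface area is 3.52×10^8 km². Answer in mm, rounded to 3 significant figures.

≈ 0.278 mm

Garor: 0.47 × 235 km³ × (908/1024) = 97.94 km³ of water.
Spread over 3.52×10^14 m² of ocean, Δh = 9.794×10^10 / 3.52×10^14 = 2.78×10^-4 m = 0.278 mm.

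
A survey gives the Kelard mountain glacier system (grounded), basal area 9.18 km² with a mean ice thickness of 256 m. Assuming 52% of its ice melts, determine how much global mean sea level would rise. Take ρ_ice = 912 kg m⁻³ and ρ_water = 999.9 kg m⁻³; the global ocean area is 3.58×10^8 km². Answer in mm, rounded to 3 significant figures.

Kelard: ice volume = 9.18 km² × 256 m = 2.350 km³; 0.52 × 2.350 × (912/999.9) = 1.115 km³ of water.
Spread over 3.58×10^14 m² of ocean, Δh = 1.115×10^9 / 3.58×10^14 = 3.11×10^-6 m = 3.11×10^-3 mm.

≈ 3.11×10^-3 mm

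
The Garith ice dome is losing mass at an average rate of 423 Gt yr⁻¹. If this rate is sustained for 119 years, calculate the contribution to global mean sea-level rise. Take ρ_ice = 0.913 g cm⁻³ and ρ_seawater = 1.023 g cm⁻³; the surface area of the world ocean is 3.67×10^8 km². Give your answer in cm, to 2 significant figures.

≈ 13 cm

Total mass lost = 423 Gt/yr × 119 yr = 5.034×10^4 Gt = 5.034×10^16 kg.
ρ_w = 1.023 g cm⁻³ = 1023 kg m⁻³, so water volume = 5.034×10^16 / 1023 = 4.921×10^13 m³.
Δh = 4.921×10^13 / 3.67×10^14 = 0.134 m = 13 cm.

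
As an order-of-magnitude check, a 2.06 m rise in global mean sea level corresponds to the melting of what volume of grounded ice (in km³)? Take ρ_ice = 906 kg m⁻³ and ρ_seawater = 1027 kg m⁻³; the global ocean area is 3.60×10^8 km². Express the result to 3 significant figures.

Required water volume = Δh × A = 2.06 m × 3.60×10^14 m² = 7.416×10^14 m³ = 7.416×10^5 km³.
Ice volume = water volume × ρ_w/ρ_ice = 7.416×10^5 × 1027/906 = 8.41×10^5 km³.

≈ 8.41×10^5 km³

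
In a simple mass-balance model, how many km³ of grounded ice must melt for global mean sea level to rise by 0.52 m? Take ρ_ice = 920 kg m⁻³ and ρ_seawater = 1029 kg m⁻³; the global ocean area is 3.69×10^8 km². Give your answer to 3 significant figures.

≈ 2.15×10^5 km³

Required water volume = Δh × A = 0.52 m × 3.69×10^14 m² = 1.919×10^14 m³ = 1.919×10^5 km³.
Ice volume = water volume × ρ_w/ρ_ice = 1.919×10^5 × 1029/920 = 2.15×10^5 km³.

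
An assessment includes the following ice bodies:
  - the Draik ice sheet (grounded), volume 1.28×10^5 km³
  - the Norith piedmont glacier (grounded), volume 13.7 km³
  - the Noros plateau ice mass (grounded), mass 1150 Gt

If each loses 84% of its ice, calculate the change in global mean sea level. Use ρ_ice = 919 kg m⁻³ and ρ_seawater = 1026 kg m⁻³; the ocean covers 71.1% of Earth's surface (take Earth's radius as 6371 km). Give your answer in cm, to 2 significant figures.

Draik: 0.84 × 1.28×10^5 km³ × (919/1026) = 9.631×10^4 km³ of water.
Norith: 0.84 × 13.7 km³ × (919/1026) = 10.31 km³ of water.
Noros: 0.84 × 1150 Gt = 9.660×10^14 kg; dividing by ρ_w = 1026 kg m⁻³ gives 9.415×10^11 m³ of water.
Total added water ≈ 9.726×10^13 m³ over 3.63×10^14 m² → Δh = 0.268 m = 27 cm.

≈ 27 cm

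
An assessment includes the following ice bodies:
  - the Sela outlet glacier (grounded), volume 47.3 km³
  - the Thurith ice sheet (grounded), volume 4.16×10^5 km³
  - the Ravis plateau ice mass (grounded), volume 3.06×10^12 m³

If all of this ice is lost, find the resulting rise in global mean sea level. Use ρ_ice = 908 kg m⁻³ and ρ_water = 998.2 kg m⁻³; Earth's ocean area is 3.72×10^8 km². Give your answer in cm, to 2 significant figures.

Sela: 47.3 km³ × (908/998.2) = 43.03 km³ of water.
Thurith: 4.16×10^5 km³ × (908/998.2) = 3.784×10^5 km³ of water.
Ravis: 3.06×10^12 m³ × (908/998.2) = 2.783×10^12 m³ of water.
Total added water ≈ 3.812×10^14 m³ over 3.72×10^14 m² → Δh = 1.02 m = 100 cm.

≈ 100 cm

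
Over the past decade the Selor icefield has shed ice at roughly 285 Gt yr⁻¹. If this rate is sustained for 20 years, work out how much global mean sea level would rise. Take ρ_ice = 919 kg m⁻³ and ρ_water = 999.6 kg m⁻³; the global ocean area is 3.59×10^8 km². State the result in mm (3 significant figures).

≈ 15.9 mm

Total mass lost = 285 Gt/yr × 20 yr = 5700 Gt = 5.700×10^15 kg.
ρ_w = 999.6 kg m⁻³, so water volume = 5.700×10^15 / 999.6 = 5.702×10^12 m³.
Δh = 5.702×10^12 / 3.59×10^14 = 0.0159 m = 15.9 mm.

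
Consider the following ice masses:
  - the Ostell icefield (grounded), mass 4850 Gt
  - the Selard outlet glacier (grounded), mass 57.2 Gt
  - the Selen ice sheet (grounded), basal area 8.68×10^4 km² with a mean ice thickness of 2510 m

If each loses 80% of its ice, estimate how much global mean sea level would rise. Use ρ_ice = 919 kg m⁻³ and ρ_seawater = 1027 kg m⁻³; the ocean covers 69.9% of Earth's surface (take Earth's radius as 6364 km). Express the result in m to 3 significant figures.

Ostell: 0.8 × 4850 Gt = 3.880×10^15 kg; dividing by ρ_w = 1027 kg m⁻³ gives 3.778×10^12 m³ of water.
Selard: 0.8 × 57.2 Gt = 4.576×10^13 kg; dividing by ρ_w = 1027 kg m⁻³ gives 4.456×10^10 m³ of water.
Selen: ice volume = 8.68×10^4 km² × 2510 m = 2.179×10^5 km³; 0.8 × 2.179×10^5 × (919/1027) = 1.560×10^5 km³ of water.
Total added water ≈ 1.598×10^14 m³ over 3.56×10^14 m² → Δh = 0.449 m.

≈ 0.449 m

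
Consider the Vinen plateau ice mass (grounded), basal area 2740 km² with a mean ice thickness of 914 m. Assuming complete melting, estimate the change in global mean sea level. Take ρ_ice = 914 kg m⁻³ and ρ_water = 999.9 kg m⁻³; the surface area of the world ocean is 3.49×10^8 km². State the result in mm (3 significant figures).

≈ 6.56 mm

Vinen: ice volume = 2740 km² × 914 m = 2504 km³; 2504 × (914/999.9) = 2289 km³ of water.
Spread over 3.49×10^14 m² of ocean, Δh = 2.289×10^12 / 3.49×10^14 = 6.56×10^-3 m = 6.56 mm.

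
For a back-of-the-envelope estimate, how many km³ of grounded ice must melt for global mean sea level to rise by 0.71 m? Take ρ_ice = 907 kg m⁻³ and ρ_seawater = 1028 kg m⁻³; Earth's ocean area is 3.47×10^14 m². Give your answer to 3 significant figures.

Required water volume = Δh × A = 0.71 m × 3.47×10^14 m² = 2.464×10^14 m³ = 2.464×10^5 km³.
Ice volume = water volume × ρ_w/ρ_ice = 2.464×10^5 × 1028/907 = 2.79×10^5 km³.

≈ 2.79×10^5 km³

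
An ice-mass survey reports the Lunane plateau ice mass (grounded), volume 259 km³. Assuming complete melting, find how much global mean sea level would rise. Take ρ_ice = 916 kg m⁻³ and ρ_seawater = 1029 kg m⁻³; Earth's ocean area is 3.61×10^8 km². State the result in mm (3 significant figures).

≈ 0.639 mm

Lunane: 259 km³ × (916/1029) = 230.6 km³ of water.
Spread over 3.61×10^14 m² of ocean, Δh = 2.306×10^11 / 3.61×10^14 = 6.39×10^-4 m = 0.639 mm.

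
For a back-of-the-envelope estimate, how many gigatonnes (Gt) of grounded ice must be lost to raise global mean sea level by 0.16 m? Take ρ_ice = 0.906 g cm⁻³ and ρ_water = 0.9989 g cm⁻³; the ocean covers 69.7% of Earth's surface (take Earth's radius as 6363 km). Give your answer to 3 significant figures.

Required water volume = Δh × A = 0.16 m × 3.55×10^14 m² = 5.674×10^13 m³.
ρ_w = 0.9989 g cm⁻³ = 998.9 kg m⁻³, so the mass of water = 5.674×10^13 m³ × 998.9 kg m⁻³ = 5.668×10^16 kg = 5.67×10^4 Gt (and the same mass of ice, by conservation).

≈ 5.67×10^4 Gt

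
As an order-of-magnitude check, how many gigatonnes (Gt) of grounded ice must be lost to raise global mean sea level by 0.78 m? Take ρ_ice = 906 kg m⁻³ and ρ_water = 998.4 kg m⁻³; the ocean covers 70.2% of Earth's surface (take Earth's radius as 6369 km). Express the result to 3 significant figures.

Required water volume = Δh × A = 0.78 m × 3.58×10^14 m² = 2.791×10^14 m³.
ρ_w = 998.4 kg m⁻³, so the mass of water = 2.791×10^14 m³ × 998.4 kg m⁻³ = 2.787×10^17 kg = 2.79×10^5 Gt (and the same mass of ice, by conservation).

≈ 2.79×10^5 Gt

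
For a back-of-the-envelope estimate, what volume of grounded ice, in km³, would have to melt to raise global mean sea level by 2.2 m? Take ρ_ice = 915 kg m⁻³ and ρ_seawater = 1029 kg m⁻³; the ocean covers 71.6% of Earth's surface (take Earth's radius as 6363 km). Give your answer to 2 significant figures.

≈ 9.0×10^5 km³

Required water volume = Δh × A = 2.2 m × 3.64×10^14 m² = 8.014×10^14 m³ = 8.014×10^5 km³.
Ice volume = water volume × ρ_w/ρ_ice = 8.014×10^5 × 1029/915 = 9.0×10^5 km³.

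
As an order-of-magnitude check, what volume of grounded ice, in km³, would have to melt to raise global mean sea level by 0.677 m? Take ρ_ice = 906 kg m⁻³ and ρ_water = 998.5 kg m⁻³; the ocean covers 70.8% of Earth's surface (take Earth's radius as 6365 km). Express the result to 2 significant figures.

Required water volume = Δh × A = 0.677 m × 3.60×10^14 m² = 2.440×10^14 m³ = 2.440×10^5 km³.
Ice volume = water volume × ρ_w/ρ_ice = 2.440×10^5 × 998.5/906 = 2.7×10^5 km³.

≈ 2.7×10^5 km³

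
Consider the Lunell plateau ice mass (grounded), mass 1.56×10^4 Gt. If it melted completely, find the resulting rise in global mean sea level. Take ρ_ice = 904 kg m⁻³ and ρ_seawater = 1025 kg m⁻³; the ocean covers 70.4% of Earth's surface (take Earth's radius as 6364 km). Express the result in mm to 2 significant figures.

Lunell: 1.56×10^4 Gt = 1.560×10^16 kg; dividing by ρ_w = 1025 kg m⁻³ gives 1.522×10^13 m³ of water.
Spread over 3.58×10^14 m² of ocean, Δh = 1.522×10^13 / 3.58×10^14 = 0.0425 m = 42 mm.

≈ 42 mm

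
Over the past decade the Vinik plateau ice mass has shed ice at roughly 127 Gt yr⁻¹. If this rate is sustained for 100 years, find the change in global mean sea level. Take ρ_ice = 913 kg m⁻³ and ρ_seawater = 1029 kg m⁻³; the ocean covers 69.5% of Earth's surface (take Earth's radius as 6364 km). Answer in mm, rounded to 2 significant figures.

Total mass lost = 127 Gt/yr × 100 yr = 1.270×10^4 Gt = 1.270×10^16 kg.
ρ_w = 1029 kg m⁻³, so water volume = 1.270×10^16 / 1029 = 1.234×10^13 m³.
Δh = 1.234×10^13 / 3.54×10^14 = 0.0349 m = 35 mm.

≈ 35 mm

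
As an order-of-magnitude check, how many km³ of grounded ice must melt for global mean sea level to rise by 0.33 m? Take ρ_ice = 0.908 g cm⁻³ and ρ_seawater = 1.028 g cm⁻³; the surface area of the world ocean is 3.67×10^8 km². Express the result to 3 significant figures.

≈ 1.37×10^5 km³

Required water volume = Δh × A = 0.33 m × 3.67×10^14 m² = 1.211×10^14 m³ = 1.211×10^5 km³.
Ice volume = water volume × ρ_w/ρ_ice = 1.211×10^5 × 1028/908 = 1.37×10^5 km³.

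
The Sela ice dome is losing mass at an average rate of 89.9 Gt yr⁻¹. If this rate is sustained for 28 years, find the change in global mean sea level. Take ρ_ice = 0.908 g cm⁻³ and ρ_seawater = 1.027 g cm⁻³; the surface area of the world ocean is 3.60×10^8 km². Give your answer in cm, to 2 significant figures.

≈ 0.68 cm

Total mass lost = 89.9 Gt/yr × 28 yr = 2517 Gt = 2.517×10^15 kg.
ρ_w = 1.027 g cm⁻³ = 1027 kg m⁻³, so water volume = 2.517×10^15 / 1027 = 2.451×10^12 m³.
Δh = 2.451×10^12 / 3.60×10^14 = 6.81×10^-3 m = 0.68 cm.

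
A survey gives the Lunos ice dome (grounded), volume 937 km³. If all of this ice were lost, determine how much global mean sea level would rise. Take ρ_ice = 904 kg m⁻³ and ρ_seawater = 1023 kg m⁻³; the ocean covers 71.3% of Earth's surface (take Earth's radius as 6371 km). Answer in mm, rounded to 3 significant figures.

Lunos: 937 km³ × (904/1023) = 828.0 km³ of water.
Spread over 3.64×10^14 m² of ocean, Δh = 8.280×10^11 / 3.64×10^14 = 2.28×10^-3 m = 2.28 mm.

≈ 2.28 mm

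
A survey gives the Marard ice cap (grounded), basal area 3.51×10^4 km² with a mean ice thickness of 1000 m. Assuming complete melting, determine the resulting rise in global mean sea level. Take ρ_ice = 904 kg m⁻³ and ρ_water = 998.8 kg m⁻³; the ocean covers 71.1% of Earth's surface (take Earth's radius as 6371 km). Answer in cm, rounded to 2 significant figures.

Marard: ice volume = 3.51×10^4 km² × 1000 m = 3.510×10^4 km³; 3.510×10^4 × (904/998.8) = 3.177×10^4 km³ of water.
Spread over 3.63×10^14 m² of ocean, Δh = 3.177×10^13 / 3.63×10^14 = 0.0876 m = 8.8 cm.

≈ 8.8 cm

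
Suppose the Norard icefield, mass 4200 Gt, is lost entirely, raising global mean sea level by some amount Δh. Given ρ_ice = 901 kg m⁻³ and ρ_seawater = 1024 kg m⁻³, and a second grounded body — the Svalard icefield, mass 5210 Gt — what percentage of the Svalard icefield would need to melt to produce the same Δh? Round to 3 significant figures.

Equal sea-level rise means equal mass of meltwater, i.e. equal mass of ice lost.
Ice mass of Norard: 4.200×10^15 kg; ice mass of Svalard: 5.210×10^15 kg.
Fraction required = 4.200×10^15 / 5.210×10^15 = 0.806 → 80.6 %.

≈ 80.6 %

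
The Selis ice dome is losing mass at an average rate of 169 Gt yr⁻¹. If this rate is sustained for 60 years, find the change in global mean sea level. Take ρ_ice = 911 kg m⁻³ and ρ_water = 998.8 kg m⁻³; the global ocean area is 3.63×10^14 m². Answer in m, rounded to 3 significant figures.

Total mass lost = 169 Gt/yr × 60 yr = 1.014×10^4 Gt = 1.014×10^16 kg.
ρ_w = 998.8 kg m⁻³, so water volume = 1.014×10^16 / 998.8 = 1.015×10^13 m³.
Δh = 1.015×10^13 / 3.63×10^14 = 0.0280 m.

≈ 0.0280 m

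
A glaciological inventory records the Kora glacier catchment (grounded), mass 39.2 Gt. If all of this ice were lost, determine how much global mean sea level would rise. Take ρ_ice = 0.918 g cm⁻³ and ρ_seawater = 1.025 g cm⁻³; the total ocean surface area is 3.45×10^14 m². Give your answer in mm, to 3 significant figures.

≈ 0.111 mm

Kora: 39.2 Gt = 3.920×10^13 kg; dividing by ρ_w = 1.025 g cm⁻³ = 1025 kg m⁻³ gives 3.824×10^10 m³ of water.
Spread over 3.45×10^14 m² of ocean, Δh = 3.824×10^10 / 3.45×10^14 = 1.11×10^-4 m = 0.111 mm.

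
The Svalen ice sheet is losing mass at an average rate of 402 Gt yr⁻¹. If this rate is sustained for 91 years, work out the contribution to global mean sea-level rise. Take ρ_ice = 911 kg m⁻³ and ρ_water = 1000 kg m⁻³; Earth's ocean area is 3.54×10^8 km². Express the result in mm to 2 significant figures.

Total mass lost = 402 Gt/yr × 91 yr = 3.658×10^4 Gt = 3.658×10^16 kg.
ρ_w = 1000 kg m⁻³, so water volume = 3.658×10^16 / 1000 = 3.658×10^13 m³.
Δh = 3.658×10^13 / 3.54×10^14 = 0.103 m = 100 mm.

≈ 100 mm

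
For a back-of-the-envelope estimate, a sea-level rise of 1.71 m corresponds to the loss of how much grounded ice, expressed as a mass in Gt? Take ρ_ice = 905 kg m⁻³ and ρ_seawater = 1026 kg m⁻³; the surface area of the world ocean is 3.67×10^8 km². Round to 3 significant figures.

Required water volume = Δh × A = 1.71 m × 3.67×10^14 m² = 6.276×10^14 m³.
ρ_w = 1026 kg m⁻³, so the mass of water = 6.276×10^14 m³ × 1026 kg m⁻³ = 6.439×10^17 kg = 6.44×10^5 Gt (and the same mass of ice, by conservation).

≈ 6.44×10^5 Gt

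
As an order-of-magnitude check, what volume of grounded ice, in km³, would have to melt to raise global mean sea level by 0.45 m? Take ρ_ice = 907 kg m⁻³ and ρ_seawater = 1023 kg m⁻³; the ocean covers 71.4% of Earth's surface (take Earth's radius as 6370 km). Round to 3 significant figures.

Required water volume = Δh × A = 0.45 m × 3.64×10^14 m² = 1.638×10^14 m³ = 1.638×10^5 km³.
Ice volume = water volume × ρ_w/ρ_ice = 1.638×10^5 × 1023/907 = 1.85×10^5 km³.

≈ 1.85×10^5 km³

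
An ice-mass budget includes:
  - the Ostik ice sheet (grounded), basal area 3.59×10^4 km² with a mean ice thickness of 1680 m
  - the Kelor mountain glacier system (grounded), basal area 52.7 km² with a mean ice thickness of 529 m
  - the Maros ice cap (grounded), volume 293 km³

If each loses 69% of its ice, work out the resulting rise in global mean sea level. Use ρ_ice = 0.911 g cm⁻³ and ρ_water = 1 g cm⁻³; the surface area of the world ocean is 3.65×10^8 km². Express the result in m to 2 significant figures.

≈ 0.10 m

Ostik: ice volume = 3.59×10^4 km² × 1680 m = 6.031×10^4 km³; 0.69 × 6.031×10^4 × (911/1000) = 3.791×10^4 km³ of water.
Kelor: ice volume = 52.7 km² × 529 m = 27.88 km³; 0.69 × 27.88 × (911/1000) = 17.52 km³ of water.
Maros: 0.69 × 293 km³ × (911/1000) = 184.2 km³ of water.
Total added water ≈ 3.811×10^13 m³ over 3.65×10^14 m² → Δh = 0.104 m.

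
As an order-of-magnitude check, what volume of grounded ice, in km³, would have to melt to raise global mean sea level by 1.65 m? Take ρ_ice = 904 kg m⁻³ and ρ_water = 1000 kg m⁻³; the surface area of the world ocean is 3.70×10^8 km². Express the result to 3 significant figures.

≈ 6.75×10^5 km³

Required water volume = Δh × A = 1.65 m × 3.70×10^14 m² = 6.105×10^14 m³ = 6.105×10^5 km³.
Ice volume = water volume × ρ_w/ρ_ice = 6.105×10^5 × 1000/904 = 6.75×10^5 km³.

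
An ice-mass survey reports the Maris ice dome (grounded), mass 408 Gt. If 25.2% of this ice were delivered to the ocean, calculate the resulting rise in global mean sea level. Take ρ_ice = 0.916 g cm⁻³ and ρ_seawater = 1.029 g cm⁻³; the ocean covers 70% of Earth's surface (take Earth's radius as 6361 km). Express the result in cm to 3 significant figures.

Maris: 0.252 × 408 Gt = 1.028×10^14 kg; dividing by ρ_w = 1.029 g cm⁻³ = 1029 kg m⁻³ gives 9.992×10^10 m³ of water.
Spread over 3.56×10^14 m² of ocean, Δh = 9.992×10^10 / 3.56×10^14 = 2.81×10^-4 m = 0.0281 cm.

≈ 0.0281 cm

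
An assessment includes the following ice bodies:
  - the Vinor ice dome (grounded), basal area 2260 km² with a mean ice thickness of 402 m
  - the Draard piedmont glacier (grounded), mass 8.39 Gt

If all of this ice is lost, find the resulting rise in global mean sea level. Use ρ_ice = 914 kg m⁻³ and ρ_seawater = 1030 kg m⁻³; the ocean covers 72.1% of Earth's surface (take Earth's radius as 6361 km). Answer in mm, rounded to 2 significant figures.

≈ 2.2 mm

Vinor: ice volume = 2260 km² × 402 m = 908.5 km³; 908.5 × (914/1030) = 806.2 km³ of water.
Draard: 8.39 Gt = 8.390×10^12 kg; dividing by ρ_w = 1030 kg m⁻³ gives 8.146×10^9 m³ of water.
Total added water ≈ 8.143×10^11 m³ over 3.67×10^14 m² → Δh = 2.22×10^-3 m = 2.2 mm.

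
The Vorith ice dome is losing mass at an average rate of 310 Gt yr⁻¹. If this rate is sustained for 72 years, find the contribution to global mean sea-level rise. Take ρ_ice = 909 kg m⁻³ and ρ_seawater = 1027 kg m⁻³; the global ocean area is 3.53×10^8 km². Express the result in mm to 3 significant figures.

Total mass lost = 310 Gt/yr × 72 yr = 2.232×10^4 Gt = 2.232×10^16 kg.
ρ_w = 1027 kg m⁻³, so water volume = 2.232×10^16 / 1027 = 2.173×10^13 m³.
Δh = 2.173×10^13 / 3.53×10^14 = 0.0616 m = 61.6 mm.

≈ 61.6 mm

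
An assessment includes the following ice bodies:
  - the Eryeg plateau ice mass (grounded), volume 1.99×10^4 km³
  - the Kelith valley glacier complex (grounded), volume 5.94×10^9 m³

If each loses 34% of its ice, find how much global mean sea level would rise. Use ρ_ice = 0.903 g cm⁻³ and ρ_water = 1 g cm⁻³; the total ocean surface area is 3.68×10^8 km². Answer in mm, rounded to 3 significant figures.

≈ 16.6 mm

Eryeg: 0.34 × 1.99×10^4 km³ × (903/1000) = 6110 km³ of water.
Kelith: 0.34 × 5.94×10^9 m³ × (903/1000) = 1.824×10^9 m³ of water.
Total added water ≈ 6.112×10^12 m³ over 3.68×10^14 m² → Δh = 0.0166 m = 16.6 mm.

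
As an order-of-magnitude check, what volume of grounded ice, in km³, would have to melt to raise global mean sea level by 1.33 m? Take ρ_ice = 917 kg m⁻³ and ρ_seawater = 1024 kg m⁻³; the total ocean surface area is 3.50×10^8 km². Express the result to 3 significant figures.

Required water volume = Δh × A = 1.33 m × 3.50×10^14 m² = 4.655×10^14 m³ = 4.655×10^5 km³.
Ice volume = water volume × ρ_w/ρ_ice = 4.655×10^5 × 1024/917 = 5.20×10^5 km³.

≈ 5.20×10^5 km³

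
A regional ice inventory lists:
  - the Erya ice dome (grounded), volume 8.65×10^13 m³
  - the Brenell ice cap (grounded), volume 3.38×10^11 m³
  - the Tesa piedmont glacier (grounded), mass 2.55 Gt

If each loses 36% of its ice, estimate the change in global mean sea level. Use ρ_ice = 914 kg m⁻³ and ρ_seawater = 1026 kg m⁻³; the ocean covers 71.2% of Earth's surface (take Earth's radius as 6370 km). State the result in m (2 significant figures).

≈ 0.077 m

Erya: 0.36 × 8.65×10^13 m³ × (914/1026) = 2.774×10^13 m³ of water.
Brenell: 0.36 × 3.38×10^11 m³ × (914/1026) = 1.084×10^11 m³ of water.
Tesa: 0.36 × 2.55 Gt = 9.180×10^11 kg; dividing by ρ_w = 1026 kg m⁻³ gives 8.947×10^8 m³ of water.
Total added water ≈ 2.785×10^13 m³ over 3.63×10^14 m² → Δh = 0.0767 m.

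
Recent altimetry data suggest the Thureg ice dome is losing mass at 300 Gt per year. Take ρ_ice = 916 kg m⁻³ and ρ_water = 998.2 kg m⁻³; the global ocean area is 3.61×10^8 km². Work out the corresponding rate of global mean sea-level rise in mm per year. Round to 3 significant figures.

≈ 0.833 mm/yr

ρ_w = 998.2 kg m⁻³. Annual water volume added = 300 Gt / ρ_w = 3.000×10^14 kg / 998.2 kg m⁻³ = 3.005×10^11 m³.
Δh per year = 3.005×10^11 / 3.61×10^14 = 8.33×10^-4 m = 0.833 mm.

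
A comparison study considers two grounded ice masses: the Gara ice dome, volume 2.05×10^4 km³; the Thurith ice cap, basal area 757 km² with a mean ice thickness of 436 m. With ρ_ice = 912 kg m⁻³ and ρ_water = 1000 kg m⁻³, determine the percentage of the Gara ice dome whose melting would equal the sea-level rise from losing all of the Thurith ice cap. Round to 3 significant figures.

Equal sea-level rise means equal mass of meltwater, i.e. equal mass of ice lost.
Ice mass of Thurith: 3.010×10^14 kg; ice mass of Gara: 1.870×10^16 kg.
Fraction required = 3.010×10^14 / 1.870×10^16 = 0.0161 → 1.61 %.

≈ 1.61 %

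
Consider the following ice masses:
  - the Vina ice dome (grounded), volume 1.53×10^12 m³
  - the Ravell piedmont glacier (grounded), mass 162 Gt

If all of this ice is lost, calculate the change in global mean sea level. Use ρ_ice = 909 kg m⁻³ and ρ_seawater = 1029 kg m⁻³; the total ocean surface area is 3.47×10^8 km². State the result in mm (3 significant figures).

Vina: 1.53×10^12 m³ × (909/1029) = 1.352×10^12 m³ of water.
Ravell: 162 Gt = 1.620×10^14 kg; dividing by ρ_w = 1029 kg m⁻³ gives 1.574×10^11 m³ of water.
Total added water ≈ 1.509×10^12 m³ over 3.47×10^14 m² → Δh = 4.35×10^-3 m = 4.35 mm.

≈ 4.35 mm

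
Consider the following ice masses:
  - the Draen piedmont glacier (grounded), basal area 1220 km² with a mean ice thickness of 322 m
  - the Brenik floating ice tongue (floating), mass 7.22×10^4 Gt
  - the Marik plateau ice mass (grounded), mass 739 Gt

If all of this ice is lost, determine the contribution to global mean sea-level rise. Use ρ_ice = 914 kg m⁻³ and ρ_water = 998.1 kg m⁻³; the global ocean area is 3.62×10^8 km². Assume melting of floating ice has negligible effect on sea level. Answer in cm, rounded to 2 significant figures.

Draen: ice volume = 1220 km² × 322 m = 392.8 km³; 392.8 × (914/998.1) = 359.7 km³ of water.
The Brenik floating ice tongue is floating and already displaces its own weight of water, so its melt adds essentially nothing to sea level.
Marik: 739 Gt = 7.390×10^14 kg; dividing by ρ_w = 998.1 kg m⁻³ gives 7.404×10^11 m³ of water.
Total added water ≈ 1.100×10^12 m³ over 3.62×10^14 m² → Δh = 3.04×10^-3 m = 0.30 cm.

≈ 0.30 cm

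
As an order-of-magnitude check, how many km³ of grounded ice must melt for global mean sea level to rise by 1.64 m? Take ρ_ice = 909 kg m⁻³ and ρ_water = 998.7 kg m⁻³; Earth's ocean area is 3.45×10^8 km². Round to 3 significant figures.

≈ 6.22×10^5 km³

Required water volume = Δh × A = 1.64 m × 3.45×10^14 m² = 5.658×10^14 m³ = 5.658×10^5 km³.
Ice volume = water volume × ρ_w/ρ_ice = 5.658×10^5 × 998.7/909 = 6.22×10^5 km³.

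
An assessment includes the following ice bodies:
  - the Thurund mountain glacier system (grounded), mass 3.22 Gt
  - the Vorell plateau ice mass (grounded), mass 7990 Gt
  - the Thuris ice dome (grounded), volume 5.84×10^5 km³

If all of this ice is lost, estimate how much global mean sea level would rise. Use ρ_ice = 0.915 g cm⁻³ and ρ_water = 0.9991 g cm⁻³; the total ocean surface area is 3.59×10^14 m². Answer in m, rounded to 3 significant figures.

≈ 1.51 m

Thurund: 3.22 Gt = 3.220×10^12 kg; dividing by ρ_w = 0.9991 g cm⁻³ = 999.1 kg m⁻³ gives 3.223×10^9 m³ of water.
Vorell: 7990 Gt = 7.990×10^15 kg; dividing by ρ_w = 999.1 kg m⁻³ gives 7.997×10^12 m³ of water.
Thuris: 5.84×10^5 km³ × (915/999.1) = 5.348×10^5 km³ of water.
Total added water ≈ 5.428×10^14 m³ over 3.59×10^14 m² → Δh = 1.51 m.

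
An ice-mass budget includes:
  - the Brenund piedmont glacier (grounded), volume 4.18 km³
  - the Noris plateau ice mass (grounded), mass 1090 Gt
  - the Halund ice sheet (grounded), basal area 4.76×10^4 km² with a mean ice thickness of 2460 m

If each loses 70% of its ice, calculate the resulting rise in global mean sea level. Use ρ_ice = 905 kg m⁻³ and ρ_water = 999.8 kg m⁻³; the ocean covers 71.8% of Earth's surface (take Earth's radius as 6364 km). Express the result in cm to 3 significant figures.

Brenund: 0.7 × 4.18 km³ × (905/999.8) = 2.649 km³ of water.
Noris: 0.7 × 1090 Gt = 7.630×10^14 kg; dividing by ρ_w = 999.8 kg m⁻³ gives 7.632×10^11 m³ of water.
Halund: ice volume = 4.76×10^4 km² × 2460 m = 1.171×10^5 km³; 0.7 × 1.171×10^5 × (905/999.8) = 7.420×10^4 km³ of water.
Total added water ≈ 7.496×10^13 m³ over 3.65×10^14 m² → Δh = 0.205 m = 20.5 cm.

≈ 20.5 cm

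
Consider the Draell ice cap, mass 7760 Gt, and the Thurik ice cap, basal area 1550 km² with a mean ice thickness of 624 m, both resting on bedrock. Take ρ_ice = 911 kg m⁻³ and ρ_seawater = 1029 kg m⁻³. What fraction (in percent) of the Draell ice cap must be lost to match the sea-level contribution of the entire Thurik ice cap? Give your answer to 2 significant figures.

≈ 11 %

Equal sea-level rise means equal mass of meltwater, i.e. equal mass of ice lost.
Ice mass of Thurik: 8.811×10^14 kg; ice mass of Draell: 7.760×10^15 kg.
Fraction required = 8.811×10^14 / 7.760×10^15 = 0.114 → 11 %.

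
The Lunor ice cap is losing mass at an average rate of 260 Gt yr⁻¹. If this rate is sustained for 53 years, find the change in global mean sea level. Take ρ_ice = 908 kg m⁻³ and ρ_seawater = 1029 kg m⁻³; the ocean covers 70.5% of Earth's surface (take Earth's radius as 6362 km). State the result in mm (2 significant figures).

Total mass lost = 260 Gt/yr × 53 yr = 1.378×10^4 Gt = 1.378×10^16 kg.
ρ_w = 1029 kg m⁻³, so water volume = 1.378×10^16 / 1029 = 1.339×10^13 m³.
Δh = 1.339×10^13 / 3.59×10^14 = 0.0373 m = 37 mm.

≈ 37 mm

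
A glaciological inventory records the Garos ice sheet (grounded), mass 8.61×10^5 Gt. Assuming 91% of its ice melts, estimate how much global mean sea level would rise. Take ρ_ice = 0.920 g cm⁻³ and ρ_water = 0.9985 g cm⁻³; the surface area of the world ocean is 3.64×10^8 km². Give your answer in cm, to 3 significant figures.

≈ 216 cm

Garos: 0.91 × 8.61×10^5 Gt = 7.835×10^17 kg; dividing by ρ_w = 0.9985 g cm⁻³ = 998.5 kg m⁻³ gives 7.847×10^14 m³ of water.
Spread over 3.64×10^14 m² of ocean, Δh = 7.847×10^14 / 3.64×10^14 = 2.16 m = 216 cm.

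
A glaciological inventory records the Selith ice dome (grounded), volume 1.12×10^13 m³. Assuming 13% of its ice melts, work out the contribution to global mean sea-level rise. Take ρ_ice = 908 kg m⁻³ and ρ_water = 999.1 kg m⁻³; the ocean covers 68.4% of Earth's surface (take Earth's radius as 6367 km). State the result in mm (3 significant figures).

≈ 3.80 mm

Selith: 0.13 × 1.12×10^13 m³ × (908/999.1) = 1.323×10^12 m³ of water.
Spread over 3.48×10^14 m² of ocean, Δh = 1.323×10^12 / 3.48×10^14 = 3.80×10^-3 m = 3.80 mm.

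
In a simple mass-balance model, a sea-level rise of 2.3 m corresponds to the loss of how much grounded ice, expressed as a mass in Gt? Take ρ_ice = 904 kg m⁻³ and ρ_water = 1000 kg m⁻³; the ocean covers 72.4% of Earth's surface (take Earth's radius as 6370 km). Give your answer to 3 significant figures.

≈ 8.49×10^5 Gt

Required water volume = Δh × A = 2.3 m × 3.69×10^14 m² = 8.491×10^14 m³.
ρ_w = 1000 kg m⁻³, so the mass of water = 8.491×10^14 m³ × 1000 kg m⁻³ = 8.491×10^17 kg = 8.49×10^5 Gt (and the same mass of ice, by conservation).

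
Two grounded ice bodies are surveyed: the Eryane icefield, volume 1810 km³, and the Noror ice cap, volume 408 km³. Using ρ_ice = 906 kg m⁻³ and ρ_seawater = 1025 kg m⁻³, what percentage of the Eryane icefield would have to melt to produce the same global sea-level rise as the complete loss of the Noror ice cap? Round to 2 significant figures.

Equal sea-level rise means equal mass of meltwater, i.e. equal mass of ice lost.
Ice mass of Noror: 3.696×10^14 kg; ice mass of Eryane: 1.640×10^15 kg.
Fraction required = 3.696×10^14 / 1.640×10^15 = 0.225 → 23 %.

≈ 23 %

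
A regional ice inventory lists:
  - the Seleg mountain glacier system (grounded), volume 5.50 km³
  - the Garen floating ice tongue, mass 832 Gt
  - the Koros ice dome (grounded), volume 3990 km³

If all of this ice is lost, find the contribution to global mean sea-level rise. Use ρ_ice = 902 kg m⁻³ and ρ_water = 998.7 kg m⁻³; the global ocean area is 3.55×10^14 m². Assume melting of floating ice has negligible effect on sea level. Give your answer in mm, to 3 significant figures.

≈ 10.2 mm

Seleg: 5.50 km³ × (902/998.7) = 4.967 km³ of water.
The Garen floating ice tongue is floating and already displaces its own weight of water, so its melt adds essentially nothing to sea level.
Koros: 3990 km³ × (902/998.7) = 3604 km³ of water.
Total added water ≈ 3.609×10^12 m³ over 3.55×10^14 m² → Δh = 0.0102 m = 10.2 mm.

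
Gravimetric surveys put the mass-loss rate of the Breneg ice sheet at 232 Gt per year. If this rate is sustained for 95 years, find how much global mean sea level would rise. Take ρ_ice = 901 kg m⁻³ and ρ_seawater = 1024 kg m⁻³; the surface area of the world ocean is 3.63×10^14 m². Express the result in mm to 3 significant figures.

Total mass lost = 232 Gt/yr × 95 yr = 2.204×10^4 Gt = 2.204×10^16 kg.
ρ_w = 1024 kg m⁻³, so water volume = 2.204×10^16 / 1024 = 2.152×10^13 m³.
Δh = 2.152×10^13 / 3.63×10^14 = 0.0593 m = 59.3 mm.

≈ 59.3 mm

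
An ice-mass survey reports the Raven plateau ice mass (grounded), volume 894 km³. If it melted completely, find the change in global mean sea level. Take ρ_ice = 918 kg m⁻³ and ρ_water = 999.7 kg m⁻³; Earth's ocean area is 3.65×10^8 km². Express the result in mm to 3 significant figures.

≈ 2.25 mm

Raven: 894 km³ × (918/999.7) = 820.9 km³ of water.
Spread over 3.65×10^14 m² of ocean, Δh = 8.209×10^11 / 3.65×10^14 = 2.25×10^-3 m = 2.25 mm.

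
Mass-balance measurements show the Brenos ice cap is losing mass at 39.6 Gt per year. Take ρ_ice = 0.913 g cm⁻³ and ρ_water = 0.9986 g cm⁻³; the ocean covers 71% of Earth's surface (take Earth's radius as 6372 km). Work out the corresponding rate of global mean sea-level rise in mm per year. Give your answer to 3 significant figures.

ρ_w = 0.9986 g cm⁻³ = 998.6 kg m⁻³. Annual water volume added = 39.6 Gt / ρ_w = 3.960×10^13 kg / 998.6 kg m⁻³ = 3.966×10^10 m³.
Δh per year = 3.966×10^10 / 3.62×10^14 = 1.09×10^-4 m = 0.109 mm.

≈ 0.109 mm/yr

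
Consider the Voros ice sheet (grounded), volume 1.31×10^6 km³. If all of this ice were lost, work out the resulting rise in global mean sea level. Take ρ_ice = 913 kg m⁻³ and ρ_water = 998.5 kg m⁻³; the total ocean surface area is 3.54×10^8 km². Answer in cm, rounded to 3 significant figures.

Voros: 1.31×10^6 km³ × (913/998.5) = 1.198×10^6 km³ of water.
Spread over 3.54×10^14 m² of ocean, Δh = 1.198×10^15 / 3.54×10^14 = 3.38 m = 338 cm.

≈ 338 cm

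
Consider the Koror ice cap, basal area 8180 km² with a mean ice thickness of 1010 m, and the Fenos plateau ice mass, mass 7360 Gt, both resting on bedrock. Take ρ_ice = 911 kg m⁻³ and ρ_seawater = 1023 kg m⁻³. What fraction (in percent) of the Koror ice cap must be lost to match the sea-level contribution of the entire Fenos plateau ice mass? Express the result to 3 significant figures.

Equal sea-level rise means equal mass of meltwater, i.e. equal mass of ice lost.
Ice mass of Fenos: 7.360×10^15 kg; ice mass of Koror: 7.526×10^15 kg.
Fraction required = 7.360×10^15 / 7.526×10^15 = 0.978 → 97.8 %.

≈ 97.8 %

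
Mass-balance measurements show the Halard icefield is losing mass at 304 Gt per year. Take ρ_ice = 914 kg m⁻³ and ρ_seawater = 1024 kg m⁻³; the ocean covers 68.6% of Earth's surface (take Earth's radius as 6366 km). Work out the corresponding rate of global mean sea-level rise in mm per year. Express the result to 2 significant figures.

≈ 0.85 mm/yr

ρ_w = 1024 kg m⁻³. Annual water volume added = 304 Gt / ρ_w = 3.040×10^14 kg / 1024 kg m⁻³ = 2.969×10^11 m³.
Δh per year = 2.969×10^11 / 3.49×10^14 = 8.50×10^-4 m = 0.85 mm.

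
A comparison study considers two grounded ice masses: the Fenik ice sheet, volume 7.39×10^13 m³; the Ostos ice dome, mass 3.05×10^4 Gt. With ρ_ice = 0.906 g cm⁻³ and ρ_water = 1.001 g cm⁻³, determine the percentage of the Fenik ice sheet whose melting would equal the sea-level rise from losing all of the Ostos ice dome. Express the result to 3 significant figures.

≈ 45.6 %

Equal sea-level rise means equal mass of meltwater, i.e. equal mass of ice lost.
Ice mass of Ostos: 3.050×10^16 kg; ice mass of Fenik: 6.695×10^16 kg.
Fraction required = 3.050×10^16 / 6.695×10^16 = 0.456 → 45.6 %.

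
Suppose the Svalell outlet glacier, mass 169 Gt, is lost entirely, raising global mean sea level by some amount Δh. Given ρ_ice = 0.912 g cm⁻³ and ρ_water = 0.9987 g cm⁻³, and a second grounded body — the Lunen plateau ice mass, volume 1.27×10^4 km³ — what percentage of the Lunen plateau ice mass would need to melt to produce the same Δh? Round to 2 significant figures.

Equal sea-level rise means equal mass of meltwater, i.e. equal mass of ice lost.
Ice mass of Svalell: 1.690×10^14 kg; ice mass of Lunen: 1.158×10^16 kg.
Fraction required = 1.690×10^14 / 1.158×10^16 = 0.0146 → 1.5 %.

≈ 1.5 %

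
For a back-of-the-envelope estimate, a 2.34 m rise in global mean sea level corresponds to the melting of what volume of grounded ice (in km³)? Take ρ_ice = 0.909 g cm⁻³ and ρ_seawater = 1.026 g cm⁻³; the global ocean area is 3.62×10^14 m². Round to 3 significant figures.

≈ 9.56×10^5 km³

Required water volume = Δh × A = 2.34 m × 3.62×10^14 m² = 8.471×10^14 m³ = 8.471×10^5 km³.
Ice volume = water volume × ρ_w/ρ_ice = 8.471×10^5 × 1026/909 = 9.56×10^5 km³.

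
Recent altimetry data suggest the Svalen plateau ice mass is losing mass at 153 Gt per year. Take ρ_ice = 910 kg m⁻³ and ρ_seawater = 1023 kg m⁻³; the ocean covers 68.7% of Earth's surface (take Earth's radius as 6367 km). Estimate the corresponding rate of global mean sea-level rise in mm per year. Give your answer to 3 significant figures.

≈ 0.427 mm/yr

ρ_w = 1023 kg m⁻³. Annual water volume added = 153 Gt / ρ_w = 1.530×10^14 kg / 1023 kg m⁻³ = 1.496×10^11 m³.
Δh per year = 1.496×10^11 / 3.50×10^14 = 4.27×10^-4 m = 0.427 mm.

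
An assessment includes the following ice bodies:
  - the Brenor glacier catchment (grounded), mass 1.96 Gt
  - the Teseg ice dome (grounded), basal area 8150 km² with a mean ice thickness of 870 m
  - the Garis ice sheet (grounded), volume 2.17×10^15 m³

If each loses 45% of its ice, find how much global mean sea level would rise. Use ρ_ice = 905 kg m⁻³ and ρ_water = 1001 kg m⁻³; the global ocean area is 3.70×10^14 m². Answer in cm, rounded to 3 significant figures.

≈ 239 cm

Brenor: 0.45 × 1.96 Gt = 8.820×10^11 kg; dividing by ρ_w = 1001 kg m⁻³ gives 8.811×10^8 m³ of water.
Teseg: ice volume = 8150 km² × 870 m = 7090 km³; 0.45 × 7090 × (905/1001) = 2885 km³ of water.
Garis: 0.45 × 2.17×10^15 m³ × (905/1001) = 8.828×10^14 m³ of water.
Total added water ≈ 8.857×10^14 m³ over 3.70×10^14 m² → Δh = 2.39 m = 239 cm.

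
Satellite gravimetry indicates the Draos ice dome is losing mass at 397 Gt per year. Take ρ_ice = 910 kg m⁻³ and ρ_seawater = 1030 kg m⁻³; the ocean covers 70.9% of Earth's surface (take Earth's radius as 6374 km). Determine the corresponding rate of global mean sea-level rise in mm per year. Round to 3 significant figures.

ρ_w = 1030 kg m⁻³. Annual water volume added = 397 Gt / ρ_w = 3.970×10^14 kg / 1030 kg m⁻³ = 3.854×10^11 m³.
Δh per year = 3.854×10^11 / 3.62×10^14 = 1.06×10^-3 m = 1.06 mm.

≈ 1.06 mm/yr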